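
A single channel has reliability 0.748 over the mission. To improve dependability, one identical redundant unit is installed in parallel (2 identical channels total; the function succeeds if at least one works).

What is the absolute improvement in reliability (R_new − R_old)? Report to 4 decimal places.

R_before = 0.748
R_after = 1 − (1 − 0.748)^2 = 0.9365
ΔR = 0.9365 − 0.748 = 0.1885

0.1885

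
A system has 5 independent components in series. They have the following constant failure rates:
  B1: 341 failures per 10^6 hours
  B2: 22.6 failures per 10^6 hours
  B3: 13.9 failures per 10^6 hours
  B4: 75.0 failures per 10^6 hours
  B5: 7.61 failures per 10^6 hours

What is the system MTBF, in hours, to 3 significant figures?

2170

Series of exponential components: λ_sys = Σ λ_i
λ_sys = 0.000341 + 0.0000226 + 0.0000139 + 0.0000750 + 0.00000761 = 4.6011e-04 /h
MTBF = 1 / λ_sys = 2170 h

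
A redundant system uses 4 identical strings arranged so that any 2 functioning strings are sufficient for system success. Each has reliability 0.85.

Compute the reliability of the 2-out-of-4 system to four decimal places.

R = Σ_{i=2}^{4} C(4,i) p^i (1−p)^{4−i} with p = 0.85
C(4,2)·0.85^2·0.15^2 = 0.097538
C(4,3)·0.85^3·0.15^1 = 0.368475
C(4,4)·0.85^4·0.15^0 = 0.522006
Sum = 0.9880

0.9880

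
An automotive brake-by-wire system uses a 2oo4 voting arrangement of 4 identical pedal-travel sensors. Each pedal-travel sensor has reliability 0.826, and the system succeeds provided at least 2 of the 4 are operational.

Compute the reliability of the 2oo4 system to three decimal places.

R = Σ_{i=2}^{4} C(4,i) p^i (1−p)^{4−i} with p = 0.826
C(4,2)·0.826^2·0.174^2 = 0.12394
C(4,3)·0.826^3·0.174^1 = 0.39224
C(4,4)·0.826^4·0.174^0 = 0.46550
Sum = 0.982

0.982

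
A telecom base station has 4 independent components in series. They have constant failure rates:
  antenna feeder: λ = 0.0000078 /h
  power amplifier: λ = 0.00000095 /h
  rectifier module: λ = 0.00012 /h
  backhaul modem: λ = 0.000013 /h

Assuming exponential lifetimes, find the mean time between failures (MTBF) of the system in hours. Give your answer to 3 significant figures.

Series of exponential components: λ_sys = Σ λ_i
λ_sys = 0.0000078 + 0.00000095 + 0.00012 + 0.000013 = 1.4175e-04 /h
MTBF = 1 / λ_sys = 7050 h

7050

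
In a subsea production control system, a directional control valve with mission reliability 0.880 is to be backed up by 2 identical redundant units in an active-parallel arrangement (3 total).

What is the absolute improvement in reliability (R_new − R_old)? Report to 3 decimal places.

0.118

R_before = 0.880
R_after = 1 − (1 − 0.880)^3 = 0.998
ΔR = 0.998 − 0.880 = 0.118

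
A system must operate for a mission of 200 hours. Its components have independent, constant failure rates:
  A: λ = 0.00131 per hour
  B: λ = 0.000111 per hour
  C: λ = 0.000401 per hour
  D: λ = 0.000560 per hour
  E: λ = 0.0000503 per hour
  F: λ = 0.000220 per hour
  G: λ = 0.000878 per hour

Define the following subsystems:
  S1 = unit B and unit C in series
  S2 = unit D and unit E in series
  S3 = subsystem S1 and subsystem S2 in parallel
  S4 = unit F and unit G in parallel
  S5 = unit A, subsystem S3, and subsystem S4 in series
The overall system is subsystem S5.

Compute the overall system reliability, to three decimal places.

0.756

R(A) = exp(−0.00131 × 200) = 0.76951
R(B) = exp(−0.000111 × 200) = 0.97804
R(C) = exp(−0.000401 × 200) = 0.92293
R(D) = exp(−0.000560 × 200) = 0.89404
R(E) = exp(−0.0000503 × 200) = 0.98999
R(F) = exp(−0.000220 × 200) = 0.95695
R(G) = exp(−0.000878 × 200) = 0.83895
Series (B and C): 0.97804 × 0.92293 = 0.90266
Series (D and E): 0.89404 × 0.98999 = 0.88509
Parallel ([0.90266] and [0.88509]): 1 − (1 − 0.90266)(1 − 0.88509) = 0.98881
Parallel (F and G): 1 − (1 − 0.95695)(1 − 0.83895) = 0.99307
Series (A, [0.98881], and [0.99307]): 0.76951 × 0.98881 × 0.99307 = 0.756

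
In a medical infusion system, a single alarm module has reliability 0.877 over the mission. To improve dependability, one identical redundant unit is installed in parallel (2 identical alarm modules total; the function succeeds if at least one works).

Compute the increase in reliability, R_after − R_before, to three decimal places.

R_before = 0.877
R_after = 1 − (1 − 0.877)^2 = 0.985
ΔR = 0.985 − 0.877 = 0.108

0.108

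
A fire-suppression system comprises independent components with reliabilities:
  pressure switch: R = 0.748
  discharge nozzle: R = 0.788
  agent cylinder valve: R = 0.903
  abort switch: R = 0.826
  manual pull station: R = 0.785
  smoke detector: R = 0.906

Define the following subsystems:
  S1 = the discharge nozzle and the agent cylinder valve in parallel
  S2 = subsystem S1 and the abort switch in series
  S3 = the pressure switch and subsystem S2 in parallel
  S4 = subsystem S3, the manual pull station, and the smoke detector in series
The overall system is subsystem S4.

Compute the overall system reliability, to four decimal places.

Parallel (discharge nozzle and agent cylinder valve): 1 − (1 − 0.788000)(1 − 0.903000) = 0.979436
Series ([0.979436] and abort switch): 0.979436 × 0.826000 = 0.809014
Parallel (pressure switch and [0.809014]): 1 − (1 − 0.748000)(1 − 0.809014) = 0.951872
Series ([0.951872], manual pull station, and smoke detector): 0.951872 × 0.785000 × 0.906000 = 0.6770

0.6770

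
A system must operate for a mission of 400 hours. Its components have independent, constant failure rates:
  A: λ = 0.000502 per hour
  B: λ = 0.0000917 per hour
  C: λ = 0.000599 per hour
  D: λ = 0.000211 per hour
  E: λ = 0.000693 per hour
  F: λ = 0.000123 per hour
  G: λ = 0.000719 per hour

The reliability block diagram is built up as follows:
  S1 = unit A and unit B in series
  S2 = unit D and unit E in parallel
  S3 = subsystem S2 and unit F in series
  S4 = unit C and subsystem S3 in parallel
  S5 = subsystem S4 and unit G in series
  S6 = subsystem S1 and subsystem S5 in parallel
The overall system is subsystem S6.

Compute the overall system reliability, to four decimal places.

0.9449

R(A) = exp(−0.000502 × 400) = 0.818076
R(B) = exp(−0.0000917 × 400) = 0.963985
R(C) = exp(−0.000599 × 400) = 0.786943
R(D) = exp(−0.000211 × 400) = 0.919064
R(E) = exp(−0.000693 × 400) = 0.757903
R(F) = exp(−0.000123 × 400) = 0.951991
R(G) = exp(−0.000719 × 400) = 0.750062
Series (A and B): 0.818076 × 0.963985 = 0.788613
Parallel (D and E): 1 − (1 − 0.919064)(1 − 0.757903) = 0.980406
Series ([0.980406] and F): 0.980406 × 0.951991 = 0.933338
Parallel (C and [0.933338]): 1 − (1 − 0.786943)(1 − 0.933338) = 0.985797
Series ([0.985797] and G): 0.985797 × 0.750062 = 0.739409
Parallel ([0.788613] and [0.739409]): 1 − (1 − 0.788613)(1 − 0.739409) = 0.9449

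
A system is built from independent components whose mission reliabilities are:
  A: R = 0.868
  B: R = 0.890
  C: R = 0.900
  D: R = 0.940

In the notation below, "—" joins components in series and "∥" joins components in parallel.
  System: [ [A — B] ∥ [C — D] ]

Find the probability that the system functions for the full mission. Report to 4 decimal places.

0.9650

Series (A and B): 0.868000 × 0.890000 = 0.772520
Series (C and D): 0.900000 × 0.940000 = 0.846000
Parallel ([0.772520] and [0.846000]): 1 − (1 − 0.772520)(1 − 0.846000) = 0.9650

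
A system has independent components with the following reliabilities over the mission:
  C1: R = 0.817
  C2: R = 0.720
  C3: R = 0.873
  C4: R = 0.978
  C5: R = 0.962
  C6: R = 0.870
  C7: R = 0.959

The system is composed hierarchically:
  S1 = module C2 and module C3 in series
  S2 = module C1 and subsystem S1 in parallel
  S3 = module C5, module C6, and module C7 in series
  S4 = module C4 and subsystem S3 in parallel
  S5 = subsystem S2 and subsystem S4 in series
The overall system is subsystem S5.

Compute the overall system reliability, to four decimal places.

0.9280

Series (C2 and C3): 0.720000 × 0.873000 = 0.628560
Parallel (C1 and [0.628560]): 1 − (1 − 0.817000)(1 − 0.628560) = 0.932026
Series (C5, C6, and C7): 0.962000 × 0.870000 × 0.959000 = 0.802625
Parallel (C4 and [0.802625]): 1 − (1 − 0.978000)(1 − 0.802625) = 0.995658
Series ([0.932026] and [0.995658]): 0.932026 × 0.995658 = 0.9280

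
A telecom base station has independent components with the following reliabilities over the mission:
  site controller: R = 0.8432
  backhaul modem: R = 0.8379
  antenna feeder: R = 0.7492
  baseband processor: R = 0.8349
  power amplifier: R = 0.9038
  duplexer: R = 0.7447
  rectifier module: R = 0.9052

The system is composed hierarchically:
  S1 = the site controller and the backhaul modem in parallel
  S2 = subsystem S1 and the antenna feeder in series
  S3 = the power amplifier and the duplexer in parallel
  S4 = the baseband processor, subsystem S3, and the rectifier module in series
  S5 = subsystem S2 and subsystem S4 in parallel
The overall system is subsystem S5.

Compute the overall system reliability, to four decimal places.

0.9291

Parallel (site controller and backhaul modem): 1 − (1 − 0.843200)(1 − 0.837900) = 0.974583
Series ([0.974583] and antenna feeder): 0.974583 × 0.749200 = 0.730158
Parallel (power amplifier and duplexer): 1 − (1 − 0.903800)(1 − 0.744700) = 0.975440
Series (baseband processor, [0.975440], and rectifier module): 0.834900 × 0.975440 × 0.905200 = 0.737190
Parallel ([0.730158] and [0.737190]): 1 − (1 − 0.730158)(1 − 0.737190) = 0.9291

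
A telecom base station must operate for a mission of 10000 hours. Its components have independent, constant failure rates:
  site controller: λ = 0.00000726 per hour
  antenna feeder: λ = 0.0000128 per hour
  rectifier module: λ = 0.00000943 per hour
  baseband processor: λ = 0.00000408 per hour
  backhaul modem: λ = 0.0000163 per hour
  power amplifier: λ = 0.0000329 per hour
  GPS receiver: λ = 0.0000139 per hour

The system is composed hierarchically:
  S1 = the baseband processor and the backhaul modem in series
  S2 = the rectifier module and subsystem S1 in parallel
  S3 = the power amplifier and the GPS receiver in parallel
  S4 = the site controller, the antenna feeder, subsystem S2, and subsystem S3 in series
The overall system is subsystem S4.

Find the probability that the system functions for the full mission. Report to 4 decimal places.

0.7754

R(site controller) = exp(−0.00000726 × 10000) = 0.929973
R(antenna feeder) = exp(−0.0000128 × 10000) = 0.879853
R(rectifier module) = exp(−0.00000943 × 10000) = 0.910010
R(baseband processor) = exp(−0.00000408 × 10000) = 0.960021
R(backhaul modem) = exp(−0.0000163 × 10000) = 0.849591
R(power amplifier) = exp(−0.0000329 × 10000) = 0.719643
R(GPS receiver) = exp(−0.0000139 × 10000) = 0.870228
Series (baseband processor and backhaul modem): 0.960021 × 0.849591 = 0.815625
Parallel (rectifier module and [0.815625]): 1 − (1 − 0.910010)(1 − 0.815625) = 0.983408
Parallel (power amplifier and GPS receiver): 1 − (1 − 0.719643)(1 − 0.870228) = 0.963618
Series (site controller, antenna feeder, [0.983408], and [0.963618]): 0.929973 × 0.879853 × 0.983408 × 0.963618 = 0.7754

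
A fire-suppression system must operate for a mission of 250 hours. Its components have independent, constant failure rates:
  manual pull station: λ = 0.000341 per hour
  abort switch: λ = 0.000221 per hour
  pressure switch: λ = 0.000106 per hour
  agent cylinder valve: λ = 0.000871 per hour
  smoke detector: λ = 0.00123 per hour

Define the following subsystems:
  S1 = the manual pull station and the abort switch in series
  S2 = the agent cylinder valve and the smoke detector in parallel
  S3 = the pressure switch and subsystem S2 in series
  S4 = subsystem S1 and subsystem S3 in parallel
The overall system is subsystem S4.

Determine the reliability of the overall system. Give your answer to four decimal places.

0.9900

R(manual pull station) = exp(−0.000341 × 250) = 0.918283
R(abort switch) = exp(−0.000221 × 250) = 0.946249
R(pressure switch) = exp(−0.000106 × 250) = 0.973848
R(agent cylinder valve) = exp(−0.000871 × 250) = 0.804326
R(smoke detector) = exp(−0.00123 × 250) = 0.735283
Series (manual pull station and abort switch): 0.918283 × 0.946249 = 0.868924
Parallel (agent cylinder valve and smoke detector): 1 − (1 − 0.804326)(1 − 0.735283) = 0.948202
Series (pressure switch and [0.948202]): 0.973848 × 0.948202 = 0.923405
Parallel ([0.868924] and [0.923405]): 1 − (1 − 0.868924)(1 − 0.923405) = 0.9900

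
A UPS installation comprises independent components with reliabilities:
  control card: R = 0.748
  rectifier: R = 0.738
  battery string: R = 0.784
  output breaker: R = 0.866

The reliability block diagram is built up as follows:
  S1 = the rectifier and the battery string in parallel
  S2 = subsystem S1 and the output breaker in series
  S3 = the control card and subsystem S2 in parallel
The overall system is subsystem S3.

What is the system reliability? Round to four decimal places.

0.9539

Parallel (rectifier and battery string): 1 − (1 − 0.738000)(1 − 0.784000) = 0.943408
Series ([0.943408] and output breaker): 0.943408 × 0.866000 = 0.816991
Parallel (control card and [0.816991]): 1 − (1 − 0.748000)(1 − 0.816991) = 0.9539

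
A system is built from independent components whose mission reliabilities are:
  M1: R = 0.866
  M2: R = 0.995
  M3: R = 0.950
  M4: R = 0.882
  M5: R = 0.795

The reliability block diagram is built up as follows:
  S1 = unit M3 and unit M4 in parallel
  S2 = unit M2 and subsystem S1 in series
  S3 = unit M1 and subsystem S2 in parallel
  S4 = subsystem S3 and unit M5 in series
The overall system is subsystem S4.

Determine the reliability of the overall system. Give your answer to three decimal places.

Parallel (M3 and M4): 1 − (1 − 0.95000)(1 − 0.88200) = 0.99410
Series (M2 and [0.99410]): 0.99500 × 0.99410 = 0.98913
Parallel (M1 and [0.98913]): 1 − (1 − 0.86600)(1 − 0.98913) = 0.99854
Series ([0.99854] and M5): 0.99854 × 0.79500 = 0.794

0.794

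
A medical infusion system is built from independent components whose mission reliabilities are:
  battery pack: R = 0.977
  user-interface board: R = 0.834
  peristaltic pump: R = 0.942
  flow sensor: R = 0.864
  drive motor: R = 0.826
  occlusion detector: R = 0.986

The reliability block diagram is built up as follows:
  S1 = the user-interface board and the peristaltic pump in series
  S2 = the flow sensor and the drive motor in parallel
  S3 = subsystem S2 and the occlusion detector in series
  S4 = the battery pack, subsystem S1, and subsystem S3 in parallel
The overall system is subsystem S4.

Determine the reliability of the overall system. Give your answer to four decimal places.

Series (user-interface board and peristaltic pump): 0.834000 × 0.942000 = 0.785628
Parallel (flow sensor and drive motor): 1 − (1 − 0.864000)(1 − 0.826000) = 0.976336
Series ([0.976336] and occlusion detector): 0.976336 × 0.986000 = 0.962667
Parallel (battery pack, [0.785628], and [0.962667]): 1 − (1 − 0.977000)(1 − 0.785628)(1 − 0.962667) = 0.9998

0.9998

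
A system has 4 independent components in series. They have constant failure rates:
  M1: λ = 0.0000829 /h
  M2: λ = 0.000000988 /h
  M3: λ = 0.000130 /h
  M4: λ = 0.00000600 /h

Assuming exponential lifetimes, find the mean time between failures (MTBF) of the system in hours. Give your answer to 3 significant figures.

4550

Series of exponential components: λ_sys = Σ λ_i
λ_sys = 0.0000829 + 0.000000988 + 0.000130 + 0.00000600 = 2.1989e-04 /h
MTBF = 1 / λ_sys = 4550 h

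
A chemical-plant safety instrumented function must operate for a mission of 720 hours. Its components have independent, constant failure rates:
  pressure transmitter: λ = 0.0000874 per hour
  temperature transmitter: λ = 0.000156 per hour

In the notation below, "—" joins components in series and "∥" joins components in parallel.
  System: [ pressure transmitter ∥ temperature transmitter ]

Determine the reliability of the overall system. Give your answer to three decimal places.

0.994

R(pressure transmitter) = exp(−0.0000874 × 720) = 0.93901
R(temperature transmitter) = exp(−0.000156 × 720) = 0.89376
Parallel (pressure transmitter and temperature transmitter): 1 − (1 − 0.93901)(1 − 0.89376) = 0.994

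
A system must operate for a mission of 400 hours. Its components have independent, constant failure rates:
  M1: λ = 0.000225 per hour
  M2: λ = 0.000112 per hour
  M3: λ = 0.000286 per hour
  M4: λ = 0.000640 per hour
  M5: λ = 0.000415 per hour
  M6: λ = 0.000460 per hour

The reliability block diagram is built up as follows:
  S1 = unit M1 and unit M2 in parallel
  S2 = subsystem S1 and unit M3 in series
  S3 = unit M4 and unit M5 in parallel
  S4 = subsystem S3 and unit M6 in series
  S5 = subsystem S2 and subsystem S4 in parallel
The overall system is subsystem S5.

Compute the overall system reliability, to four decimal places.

R(M1) = exp(−0.000225 × 400) = 0.913931
R(M2) = exp(−0.000112 × 400) = 0.956189
R(M3) = exp(−0.000286 × 400) = 0.891901
R(M4) = exp(−0.000640 × 400) = 0.774142
R(M5) = exp(−0.000415 × 400) = 0.847046
R(M6) = exp(−0.000460 × 400) = 0.831936
Parallel (M1 and M2): 1 − (1 − 0.913931)(1 − 0.956189) = 0.996229
Series ([0.996229] and M3): 0.996229 × 0.891901 = 0.888538
Parallel (M4 and M5): 1 − (1 − 0.774142)(1 − 0.847046) = 0.965454
Series ([0.965454] and M6): 0.965454 × 0.831936 = 0.803196
Parallel ([0.888538] and [0.803196]): 1 − (1 − 0.888538)(1 − 0.803196) = 0.9781

0.9781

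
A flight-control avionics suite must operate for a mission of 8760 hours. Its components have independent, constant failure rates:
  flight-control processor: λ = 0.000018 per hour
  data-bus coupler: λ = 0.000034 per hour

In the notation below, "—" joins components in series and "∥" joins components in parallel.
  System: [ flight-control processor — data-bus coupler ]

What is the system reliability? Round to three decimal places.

R(flight-control processor) = exp(−0.000018 × 8760) = 0.85412
R(data-bus coupler) = exp(−0.000034 × 8760) = 0.74242
Series (flight-control processor and data-bus coupler): 0.85412 × 0.74242 = 0.634

0.634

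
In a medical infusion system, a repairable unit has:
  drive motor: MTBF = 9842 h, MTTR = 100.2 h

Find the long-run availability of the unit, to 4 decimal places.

0.9899

A(drive motor) = MTBF/(MTBF+MTTR) = 9842/(9842+100.2) = 0.9899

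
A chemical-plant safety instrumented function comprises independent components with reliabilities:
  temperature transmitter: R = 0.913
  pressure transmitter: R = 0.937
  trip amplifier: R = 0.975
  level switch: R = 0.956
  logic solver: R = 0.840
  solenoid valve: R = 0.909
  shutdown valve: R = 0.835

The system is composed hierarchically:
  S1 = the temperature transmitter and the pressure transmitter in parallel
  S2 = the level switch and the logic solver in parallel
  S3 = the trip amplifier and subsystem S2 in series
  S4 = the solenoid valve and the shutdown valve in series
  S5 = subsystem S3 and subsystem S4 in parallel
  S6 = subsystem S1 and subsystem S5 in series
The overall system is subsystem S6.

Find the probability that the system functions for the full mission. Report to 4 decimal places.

Parallel (temperature transmitter and pressure transmitter): 1 − (1 − 0.913000)(1 − 0.937000) = 0.994519
Parallel (level switch and logic solver): 1 − (1 − 0.956000)(1 − 0.840000) = 0.992960
Series (trip amplifier and [0.992960]): 0.975000 × 0.992960 = 0.968136
Series (solenoid valve and shutdown valve): 0.909000 × 0.835000 = 0.759015
Parallel ([0.968136] and [0.759015]): 1 − (1 − 0.968136)(1 − 0.759015) = 0.992321
Series ([0.994519] and [0.992321]): 0.994519 × 0.992321 = 0.9869

0.9869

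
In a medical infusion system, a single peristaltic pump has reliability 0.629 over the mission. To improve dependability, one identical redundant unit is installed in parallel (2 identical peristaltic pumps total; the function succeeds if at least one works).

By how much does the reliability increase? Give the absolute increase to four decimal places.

0.2334

R_before = 0.629
R_after = 1 − (1 − 0.629)^2 = 0.8624
ΔR = 0.8624 − 0.629 = 0.2334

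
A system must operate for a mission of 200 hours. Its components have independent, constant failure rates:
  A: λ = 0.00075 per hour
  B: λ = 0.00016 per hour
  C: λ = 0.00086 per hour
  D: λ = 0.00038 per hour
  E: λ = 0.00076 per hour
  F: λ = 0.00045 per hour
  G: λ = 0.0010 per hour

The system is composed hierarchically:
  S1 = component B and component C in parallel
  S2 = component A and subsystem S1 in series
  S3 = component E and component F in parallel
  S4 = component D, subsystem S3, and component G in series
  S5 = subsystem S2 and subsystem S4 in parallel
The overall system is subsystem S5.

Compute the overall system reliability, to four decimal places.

0.9640

R(A) = exp(−0.00075 × 200) = 0.860708
R(B) = exp(−0.00016 × 200) = 0.968507
R(C) = exp(−0.00086 × 200) = 0.841979
R(D) = exp(−0.00038 × 200) = 0.926816
R(E) = exp(−0.00076 × 200) = 0.858988
R(F) = exp(−0.00045 × 200) = 0.913931
R(G) = exp(−0.0010 × 200) = 0.818731
Parallel (B and C): 1 − (1 − 0.968507)(1 − 0.841979) = 0.995023
Series (A and [0.995023]): 0.860708 × 0.995023 = 0.856424
Parallel (E and F): 1 − (1 − 0.858988)(1 − 0.913931) = 0.987863
Series (D, [0.987863], and G): 0.926816 × 0.987863 × 0.818731 = 0.749603
Parallel ([0.856424] and [0.749603]): 1 − (1 − 0.856424)(1 − 0.749603) = 0.9640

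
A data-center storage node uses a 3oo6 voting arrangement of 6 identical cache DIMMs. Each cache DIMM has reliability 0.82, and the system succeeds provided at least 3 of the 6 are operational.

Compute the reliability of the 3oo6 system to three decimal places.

0.988

R = Σ_{i=3}^{6} C(6,i) p^i (1−p)^{6−i} with p = 0.82
C(6,3)·0.82^3·0.18^3 = 0.06431
C(6,4)·0.82^4·0.18^2 = 0.21973
C(6,5)·0.82^5·0.18^1 = 0.40040
C(6,6)·0.82^6·0.18^0 = 0.30401
Sum = 0.988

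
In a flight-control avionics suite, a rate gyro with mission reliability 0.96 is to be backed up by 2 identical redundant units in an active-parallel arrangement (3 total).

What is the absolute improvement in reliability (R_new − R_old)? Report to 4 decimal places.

R_before = 0.96
R_after = 1 − (1 − 0.96)^3 = 0.9999
ΔR = 0.9999 − 0.96 = 0.0399

0.0399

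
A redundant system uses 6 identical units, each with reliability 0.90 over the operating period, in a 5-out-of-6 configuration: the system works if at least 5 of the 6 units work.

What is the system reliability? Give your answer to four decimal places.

R = Σ_{i=5}^{6} C(6,i) p^i (1−p)^{6−i} with p = 0.90
C(6,5)·0.90^5·0.10^1 = 0.354294
C(6,6)·0.90^6·0.10^0 = 0.531441
Sum = 0.8857

0.8857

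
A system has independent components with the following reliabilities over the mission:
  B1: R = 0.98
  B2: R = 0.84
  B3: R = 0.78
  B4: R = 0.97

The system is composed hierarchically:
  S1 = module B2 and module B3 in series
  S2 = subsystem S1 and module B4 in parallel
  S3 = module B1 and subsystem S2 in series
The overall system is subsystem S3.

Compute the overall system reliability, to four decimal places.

0.9699

Series (B2 and B3): 0.840000 × 0.780000 = 0.655200
Parallel ([0.655200] and B4): 1 − (1 − 0.655200)(1 − 0.970000) = 0.989656
Series (B1 and [0.989656]): 0.980000 × 0.989656 = 0.9699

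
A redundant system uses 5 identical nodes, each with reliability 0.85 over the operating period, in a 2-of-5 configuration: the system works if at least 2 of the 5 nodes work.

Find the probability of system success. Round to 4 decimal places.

R = Σ_{i=2}^{5} C(5,i) p^i (1−p)^{5−i} with p = 0.85
C(5,2)·0.85^2·0.15^3 = 0.024384
C(5,3)·0.85^3·0.15^2 = 0.138178
C(5,4)·0.85^4·0.15^1 = 0.391505
C(5,5)·0.85^5·0.15^0 = 0.443705
Sum = 0.9978

0.9978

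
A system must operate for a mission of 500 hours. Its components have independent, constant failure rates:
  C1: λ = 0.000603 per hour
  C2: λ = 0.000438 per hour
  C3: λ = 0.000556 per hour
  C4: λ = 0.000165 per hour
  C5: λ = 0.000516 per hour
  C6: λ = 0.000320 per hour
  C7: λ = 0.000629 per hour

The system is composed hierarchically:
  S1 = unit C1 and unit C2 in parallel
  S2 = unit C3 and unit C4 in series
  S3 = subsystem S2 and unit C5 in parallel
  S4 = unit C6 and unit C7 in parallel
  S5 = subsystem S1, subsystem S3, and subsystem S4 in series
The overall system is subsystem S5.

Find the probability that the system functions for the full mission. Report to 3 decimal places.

R(C1) = exp(−0.000603 × 500) = 0.73971
R(C2) = exp(−0.000438 × 500) = 0.80332
R(C3) = exp(−0.000556 × 500) = 0.75730
R(C4) = exp(−0.000165 × 500) = 0.92081
R(C5) = exp(−0.000516 × 500) = 0.77260
R(C6) = exp(−0.000320 × 500) = 0.85214
R(C7) = exp(−0.000629 × 500) = 0.73015
Parallel (C1 and C2): 1 − (1 − 0.73971)(1 − 0.80332) = 0.94881
Series (C3 and C4): 0.75730 × 0.92081 = 0.69733
Parallel ([0.69733] and C5): 1 − (1 − 0.69733)(1 − 0.77260) = 0.93117
Parallel (C6 and C7): 1 − (1 − 0.85214)(1 − 0.73015) = 0.96010
Series ([0.94881], [0.93117], and [0.96010]): 0.94881 × 0.93117 × 0.96010 = 0.848

0.848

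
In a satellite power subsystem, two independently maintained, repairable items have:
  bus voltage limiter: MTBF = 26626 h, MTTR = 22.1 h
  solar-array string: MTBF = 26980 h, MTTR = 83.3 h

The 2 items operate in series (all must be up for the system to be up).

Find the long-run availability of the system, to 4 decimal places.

0.9961

A(bus voltage limiter) = MTBF/(MTBF+MTTR) = 26626/(26626+22.1) = 0.999171
A(solar-array string) = MTBF/(MTBF+MTTR) = 26980/(26980+83.3) = 0.996922
Series availability: 0.999171 × 0.996922 = 0.9961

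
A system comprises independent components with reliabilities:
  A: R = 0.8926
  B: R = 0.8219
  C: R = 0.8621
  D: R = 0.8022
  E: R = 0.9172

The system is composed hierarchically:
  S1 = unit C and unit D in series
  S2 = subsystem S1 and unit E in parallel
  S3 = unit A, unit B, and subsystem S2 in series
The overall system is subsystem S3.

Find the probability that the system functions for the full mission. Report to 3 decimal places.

0.715

Series (C and D): 0.86210 × 0.80220 = 0.69158
Parallel ([0.69158] and E): 1 − (1 − 0.69158)(1 − 0.91720) = 0.97446
Series (A, B, and [0.97446]): 0.89260 × 0.82190 × 0.97446 = 0.715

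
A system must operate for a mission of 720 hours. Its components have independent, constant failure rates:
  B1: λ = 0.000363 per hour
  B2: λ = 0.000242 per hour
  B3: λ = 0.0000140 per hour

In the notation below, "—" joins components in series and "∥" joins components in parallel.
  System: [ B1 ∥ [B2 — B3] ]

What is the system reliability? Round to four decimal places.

0.9613

R(B1) = exp(−0.000363 × 720) = 0.770004
R(B2) = exp(−0.000242 × 720) = 0.840095
R(B3) = exp(−0.0000140 × 720) = 0.989971
Series (B2 and B3): 0.840095 × 0.989971 = 0.831670
Parallel (B1 and [0.831670]): 1 − (1 − 0.770004)(1 − 0.831670) = 0.9613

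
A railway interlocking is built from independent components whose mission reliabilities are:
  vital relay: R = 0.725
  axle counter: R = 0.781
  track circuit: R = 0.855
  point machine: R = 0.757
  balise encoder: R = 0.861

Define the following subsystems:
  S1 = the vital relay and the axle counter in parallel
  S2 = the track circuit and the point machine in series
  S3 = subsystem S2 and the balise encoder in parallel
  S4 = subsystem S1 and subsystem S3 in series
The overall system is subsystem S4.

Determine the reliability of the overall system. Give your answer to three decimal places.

0.894

Parallel (vital relay and axle counter): 1 − (1 − 0.72500)(1 − 0.78100) = 0.93978
Series (track circuit and point machine): 0.85500 × 0.75700 = 0.64724
Parallel ([0.64724] and balise encoder): 1 − (1 − 0.64724)(1 − 0.86100) = 0.95097
Series ([0.93978] and [0.95097]): 0.93978 × 0.95097 = 0.894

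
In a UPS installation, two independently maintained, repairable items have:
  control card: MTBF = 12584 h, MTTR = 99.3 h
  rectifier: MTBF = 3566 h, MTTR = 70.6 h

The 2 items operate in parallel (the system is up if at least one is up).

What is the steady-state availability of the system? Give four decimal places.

A(control card) = MTBF/(MTBF+MTTR) = 12584/(12584+99.3) = 0.992171
A(rectifier) = MTBF/(MTBF+MTTR) = 3566/(3566+70.6) = 0.980586
Parallel availability: 1 − (1 − 0.992171)(1 − 0.980586) = 0.9998

0.9998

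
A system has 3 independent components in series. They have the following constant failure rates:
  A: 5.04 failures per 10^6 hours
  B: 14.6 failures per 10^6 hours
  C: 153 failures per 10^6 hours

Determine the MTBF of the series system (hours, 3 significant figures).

5790

Series of exponential components: λ_sys = Σ λ_i
λ_sys = 0.00000504 + 0.0000146 + 0.000153 = 1.7264e-04 /h
MTBF = 1 / λ_sys = 5790 h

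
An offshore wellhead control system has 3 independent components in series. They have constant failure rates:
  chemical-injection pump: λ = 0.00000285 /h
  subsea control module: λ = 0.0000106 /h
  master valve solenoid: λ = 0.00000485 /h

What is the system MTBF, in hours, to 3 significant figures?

54600

Series of exponential components: λ_sys = Σ λ_i
λ_sys = 0.00000285 + 0.0000106 + 0.00000485 = 1.8300e-05 /h
MTBF = 1 / λ_sys = 54600 h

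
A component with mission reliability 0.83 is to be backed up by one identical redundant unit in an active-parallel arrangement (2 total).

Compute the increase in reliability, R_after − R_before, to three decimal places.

0.141

R_before = 0.83
R_after = 1 − (1 − 0.83)^2 = 0.971
ΔR = 0.971 − 0.83 = 0.141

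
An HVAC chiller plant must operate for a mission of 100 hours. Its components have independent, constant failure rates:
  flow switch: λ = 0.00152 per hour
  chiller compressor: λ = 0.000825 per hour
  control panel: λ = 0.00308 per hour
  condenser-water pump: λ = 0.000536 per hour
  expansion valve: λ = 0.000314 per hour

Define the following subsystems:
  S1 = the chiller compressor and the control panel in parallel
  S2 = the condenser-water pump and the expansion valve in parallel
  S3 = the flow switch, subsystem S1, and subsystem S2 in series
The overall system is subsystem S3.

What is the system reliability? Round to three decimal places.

R(flow switch) = exp(−0.00152 × 100) = 0.85899
R(chiller compressor) = exp(−0.000825 × 100) = 0.92081
R(control panel) = exp(−0.00308 × 100) = 0.73492
R(condenser-water pump) = exp(−0.000536 × 100) = 0.94781
R(expansion valve) = exp(−0.000314 × 100) = 0.96909
Parallel (chiller compressor and control panel): 1 − (1 − 0.92081)(1 − 0.73492) = 0.97901
Parallel (condenser-water pump and expansion valve): 1 − (1 − 0.94781)(1 − 0.96909) = 0.99839
Series (flow switch, [0.97901], and [0.99839]): 0.85899 × 0.97901 × 0.99839 = 0.840

0.840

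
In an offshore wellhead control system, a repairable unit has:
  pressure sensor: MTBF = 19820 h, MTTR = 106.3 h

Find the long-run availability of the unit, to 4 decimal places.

0.9947

A(pressure sensor) = MTBF/(MTBF+MTTR) = 19820/(19820+106.3) = 0.9947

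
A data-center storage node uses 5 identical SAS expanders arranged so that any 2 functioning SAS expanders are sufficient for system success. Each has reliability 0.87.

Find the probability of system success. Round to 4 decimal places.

R = Σ_{i=2}^{5} C(5,i) p^i (1−p)^{5−i} with p = 0.87
C(5,2)·0.87^2·0.13^3 = 0.016629
C(5,3)·0.87^3·0.13^2 = 0.111287
C(5,4)·0.87^4·0.13^1 = 0.372383
C(5,5)·0.87^5·0.13^0 = 0.498421
Sum = 0.9987

0.9987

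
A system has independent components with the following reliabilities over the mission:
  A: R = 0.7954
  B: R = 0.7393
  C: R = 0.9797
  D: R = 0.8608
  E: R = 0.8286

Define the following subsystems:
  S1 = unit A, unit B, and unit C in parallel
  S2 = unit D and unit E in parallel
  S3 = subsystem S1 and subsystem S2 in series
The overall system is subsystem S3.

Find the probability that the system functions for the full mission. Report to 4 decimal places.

Parallel (A, B, and C): 1 − (1 − 0.795400)(1 − 0.739300)(1 − 0.979700) = 0.998917
Parallel (D and E): 1 − (1 − 0.860800)(1 − 0.828600) = 0.976141
Series ([0.998917] and [0.976141]): 0.998917 × 0.976141 = 0.9751

0.9751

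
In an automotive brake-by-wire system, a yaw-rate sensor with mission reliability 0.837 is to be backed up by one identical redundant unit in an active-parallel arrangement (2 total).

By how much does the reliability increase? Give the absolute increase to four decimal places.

0.1364

R_before = 0.837
R_after = 1 − (1 − 0.837)^2 = 0.9734
ΔR = 0.9734 − 0.837 = 0.1364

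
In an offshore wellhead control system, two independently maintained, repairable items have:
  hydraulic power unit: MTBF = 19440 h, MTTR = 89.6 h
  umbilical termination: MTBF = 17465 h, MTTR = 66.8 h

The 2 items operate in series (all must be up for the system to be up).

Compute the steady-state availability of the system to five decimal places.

A(hydraulic power unit) = MTBF/(MTBF+MTTR) = 19440/(19440+89.6) = 0.995412
A(umbilical termination) = MTBF/(MTBF+MTTR) = 17465/(17465+66.8) = 0.996190
Series availability: 0.995412 × 0.996190 = 0.99162

0.99162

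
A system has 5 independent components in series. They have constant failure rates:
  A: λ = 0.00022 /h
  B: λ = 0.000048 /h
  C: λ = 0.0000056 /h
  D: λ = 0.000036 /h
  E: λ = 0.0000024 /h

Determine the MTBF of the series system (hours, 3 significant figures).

3210

Series of exponential components: λ_sys = Σ λ_i
λ_sys = 0.00022 + 0.000048 + 0.0000056 + 0.000036 + 0.0000024 = 3.1200e-04 /h
MTBF = 1 / λ_sys = 3210 h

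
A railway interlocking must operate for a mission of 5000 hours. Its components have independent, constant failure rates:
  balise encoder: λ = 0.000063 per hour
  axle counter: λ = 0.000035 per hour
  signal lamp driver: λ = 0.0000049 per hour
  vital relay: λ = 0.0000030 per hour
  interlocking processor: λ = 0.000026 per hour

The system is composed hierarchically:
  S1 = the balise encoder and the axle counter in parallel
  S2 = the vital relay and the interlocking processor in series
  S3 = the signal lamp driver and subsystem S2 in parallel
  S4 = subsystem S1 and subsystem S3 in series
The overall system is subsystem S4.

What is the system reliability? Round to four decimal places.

0.9535

R(balise encoder) = exp(−0.000063 × 5000) = 0.729789
R(axle counter) = exp(−0.000035 × 5000) = 0.839457
R(signal lamp driver) = exp(−0.0000049 × 5000) = 0.975798
R(vital relay) = exp(−0.0000030 × 5000) = 0.985112
R(interlocking processor) = exp(−0.000026 × 5000) = 0.878095
Parallel (balise encoder and axle counter): 1 − (1 − 0.729789)(1 − 0.839457) = 0.956620
Series (vital relay and interlocking processor): 0.985112 × 0.878095 = 0.865022
Parallel (signal lamp driver and [0.865022]): 1 − (1 − 0.975798)(1 − 0.865022) = 0.996733
Series ([0.956620] and [0.996733]): 0.956620 × 0.996733 = 0.9535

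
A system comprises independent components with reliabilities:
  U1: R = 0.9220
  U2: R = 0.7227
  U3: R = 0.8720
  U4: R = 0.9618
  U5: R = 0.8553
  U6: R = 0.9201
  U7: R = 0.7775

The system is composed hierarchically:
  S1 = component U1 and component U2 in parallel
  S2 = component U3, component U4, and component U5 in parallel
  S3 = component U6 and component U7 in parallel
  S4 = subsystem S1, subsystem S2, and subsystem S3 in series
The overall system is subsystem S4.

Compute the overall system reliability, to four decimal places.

0.9603

Parallel (U1 and U2): 1 − (1 − 0.922000)(1 − 0.722700) = 0.978371
Parallel (U3, U4, and U5): 1 − (1 − 0.872000)(1 − 0.961800)(1 − 0.855300) = 0.999292
Parallel (U6 and U7): 1 − (1 − 0.920100)(1 − 0.777500) = 0.982222
Series ([0.978371], [0.999292], and [0.982222]): 0.978371 × 0.999292 × 0.982222 = 0.9603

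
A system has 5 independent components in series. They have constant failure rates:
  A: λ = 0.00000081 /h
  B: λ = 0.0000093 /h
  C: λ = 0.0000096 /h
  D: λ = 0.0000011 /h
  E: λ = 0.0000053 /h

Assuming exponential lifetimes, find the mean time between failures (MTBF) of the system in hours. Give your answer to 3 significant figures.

38300

Series of exponential components: λ_sys = Σ λ_i
λ_sys = 0.00000081 + 0.0000093 + 0.0000096 + 0.0000011 + 0.0000053 = 2.6110e-05 /h
MTBF = 1 / λ_sys = 38300 h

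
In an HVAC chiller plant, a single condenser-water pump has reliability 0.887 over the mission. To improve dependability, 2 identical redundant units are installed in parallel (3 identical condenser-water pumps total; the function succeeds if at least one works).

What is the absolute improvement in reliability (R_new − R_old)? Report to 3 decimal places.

R_before = 0.887
R_after = 1 − (1 − 0.887)^3 = 0.999
ΔR = 0.999 − 0.887 = 0.112

0.112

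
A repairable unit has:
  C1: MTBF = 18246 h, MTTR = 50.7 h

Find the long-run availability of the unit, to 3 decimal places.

A(C1) = MTBF/(MTBF+MTTR) = 18246/(18246+50.7) = 0.997

0.997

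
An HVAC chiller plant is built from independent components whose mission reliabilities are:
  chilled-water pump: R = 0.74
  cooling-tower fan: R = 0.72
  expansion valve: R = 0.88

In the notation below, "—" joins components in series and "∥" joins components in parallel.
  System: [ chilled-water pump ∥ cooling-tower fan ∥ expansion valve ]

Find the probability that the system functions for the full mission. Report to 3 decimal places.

Parallel (chilled-water pump, cooling-tower fan, and expansion valve): 1 − (1 − 0.74000)(1 − 0.72000)(1 − 0.88000) = 0.991

0.991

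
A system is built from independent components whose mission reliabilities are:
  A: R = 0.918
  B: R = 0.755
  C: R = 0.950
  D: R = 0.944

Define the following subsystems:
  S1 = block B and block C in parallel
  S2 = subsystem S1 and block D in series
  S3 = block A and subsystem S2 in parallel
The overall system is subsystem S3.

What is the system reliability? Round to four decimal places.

Parallel (B and C): 1 − (1 − 0.755000)(1 − 0.950000) = 0.987750
Series ([0.987750] and D): 0.987750 × 0.944000 = 0.932436
Parallel (A and [0.932436]): 1 − (1 − 0.918000)(1 − 0.932436) = 0.9945

0.9945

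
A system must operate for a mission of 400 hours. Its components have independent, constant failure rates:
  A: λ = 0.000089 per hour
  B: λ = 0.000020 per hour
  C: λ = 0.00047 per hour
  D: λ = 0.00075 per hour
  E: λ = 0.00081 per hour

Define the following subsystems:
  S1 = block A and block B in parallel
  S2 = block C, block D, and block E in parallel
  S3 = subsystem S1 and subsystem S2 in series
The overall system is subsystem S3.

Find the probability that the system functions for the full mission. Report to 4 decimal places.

R(A) = exp(−0.000089 × 400) = 0.965026
R(B) = exp(−0.000020 × 400) = 0.992032
R(C) = exp(−0.00047 × 400) = 0.828615
R(D) = exp(−0.00075 × 400) = 0.740818
R(E) = exp(−0.00081 × 400) = 0.723250
Parallel (A and B): 1 − (1 − 0.965026)(1 − 0.992032) = 0.999721
Parallel (C, D, and E): 1 − (1 − 0.828615)(1 − 0.740818)(1 − 0.723250) = 0.987707
Series ([0.999721] and [0.987707]): 0.999721 × 0.987707 = 0.9874

0.9874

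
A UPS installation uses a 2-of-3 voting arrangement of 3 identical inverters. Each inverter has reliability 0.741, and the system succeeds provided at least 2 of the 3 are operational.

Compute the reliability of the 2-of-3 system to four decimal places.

0.8335

R = Σ_{i=2}^{3} C(3,i) p^i (1−p)^{3−i} with p = 0.741
C(3,2)·0.741^2·0.259^1 = 0.426636
C(3,3)·0.741^3·0.259^0 = 0.406869
Sum = 0.8335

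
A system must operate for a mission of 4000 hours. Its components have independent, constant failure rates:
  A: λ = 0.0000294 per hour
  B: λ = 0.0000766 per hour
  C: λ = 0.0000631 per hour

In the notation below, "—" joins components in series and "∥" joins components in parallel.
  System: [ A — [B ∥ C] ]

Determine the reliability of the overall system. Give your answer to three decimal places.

R(A) = exp(−0.0000294 × 4000) = 0.88905
R(B) = exp(−0.0000766 × 4000) = 0.73609
R(C) = exp(−0.0000631 × 4000) = 0.77693
Parallel (B and C): 1 − (1 − 0.73609)(1 − 0.77693) = 0.94113
Series (A and [0.94113]): 0.88905 × 0.94113 = 0.837

0.837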